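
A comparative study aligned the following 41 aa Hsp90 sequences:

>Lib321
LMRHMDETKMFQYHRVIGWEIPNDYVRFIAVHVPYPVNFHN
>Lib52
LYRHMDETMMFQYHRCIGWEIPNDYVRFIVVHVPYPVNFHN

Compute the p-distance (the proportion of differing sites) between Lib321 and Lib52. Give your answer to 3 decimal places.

0.098

Mismatches occur at site 2 (M/Y), site 9 (K/M), site 16 (V/C), site 30 (A/V).
There are 4 differences over 41 sites, so p = 4/41 = 0.098.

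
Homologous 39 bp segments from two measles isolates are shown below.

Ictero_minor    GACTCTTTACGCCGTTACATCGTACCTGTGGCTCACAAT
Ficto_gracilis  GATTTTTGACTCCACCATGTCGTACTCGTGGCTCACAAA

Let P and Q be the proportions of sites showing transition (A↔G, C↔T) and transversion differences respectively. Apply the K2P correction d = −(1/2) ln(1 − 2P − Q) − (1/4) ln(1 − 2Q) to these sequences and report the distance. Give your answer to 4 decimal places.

The sequences differ at positions 3 (C/T, transition), 5 (C/T, transition), 8 (T/G, transversion), 11 (G/T, transversion), 14 (G/A, transition), 15 (T/C, transition), 16 (T/C, transition), 18 (C/T, transition), 19 (A/G, transition), 26 (C/T, transition), 27 (T/C, transition), 39 (T/A, transversion).
Of the 12 differences, 9 transitions and 3 transversions over 39 sites: P = 9/39 = 0.230769, Q = 3/39 = 0.076923.
d = −0.5·ln(0.461539) − 0.25·ln(0.846154) = −0.5·(-0.773189) − 0.25·(-0.167054) = 0.4284.

0.4284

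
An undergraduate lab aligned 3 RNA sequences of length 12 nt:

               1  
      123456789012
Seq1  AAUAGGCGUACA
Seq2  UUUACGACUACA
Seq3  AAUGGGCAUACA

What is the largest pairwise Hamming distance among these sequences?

Pairwise Hamming distances:
  Seq1 vs Seq2: 5
  Seq1 vs Seq3: 2
  Seq2 vs Seq3: 6
The largest is 6, between Seq2 and Seq3.

6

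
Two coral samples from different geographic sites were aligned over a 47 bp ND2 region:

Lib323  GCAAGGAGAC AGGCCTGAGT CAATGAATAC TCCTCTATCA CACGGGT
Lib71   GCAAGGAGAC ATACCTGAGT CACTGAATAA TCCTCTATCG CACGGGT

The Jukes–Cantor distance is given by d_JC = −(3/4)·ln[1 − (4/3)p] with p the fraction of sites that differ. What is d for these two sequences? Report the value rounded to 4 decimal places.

0.1147

The sequences differ at positions 12 (G/T), 13 (G/A), 23 (A/C), 30 (C/A), 40 (A/G).
p = 5/47 = 0.106383.
d = −0.75 · ln(1 − (4/3)·0.106383) = −0.75 · ln(0.858156) = −0.75 · (-0.152969) = 0.1147.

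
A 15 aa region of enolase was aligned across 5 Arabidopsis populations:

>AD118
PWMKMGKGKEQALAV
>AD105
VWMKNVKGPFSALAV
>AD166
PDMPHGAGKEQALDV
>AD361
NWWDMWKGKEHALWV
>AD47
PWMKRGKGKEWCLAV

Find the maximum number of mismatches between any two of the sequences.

10

Pairwise Hamming distances:
  AD118 vs AD105: 6
  AD118 vs AD166: 5
  AD118 vs AD361: 6
  AD118 vs AD47: 3
  AD105 vs AD166: 10
  AD105 vs AD361: 9
  AD105 vs AD47: 7
  AD166 vs AD361: 9
  AD166 vs AD47: 7
  AD361 vs AD47: 8
The largest is 10, between AD105 and AD166.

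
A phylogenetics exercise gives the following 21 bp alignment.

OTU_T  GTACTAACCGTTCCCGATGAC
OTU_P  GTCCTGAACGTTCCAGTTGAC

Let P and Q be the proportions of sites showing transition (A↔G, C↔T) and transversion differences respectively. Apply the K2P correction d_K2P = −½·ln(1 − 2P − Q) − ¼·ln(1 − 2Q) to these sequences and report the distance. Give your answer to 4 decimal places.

Mismatches occur at site 3 (A↔C, transversion), site 6 (A↔G, transition), site 8 (C↔A, transversion), site 15 (C↔A, transversion), site 17 (A↔T, transversion).
Of the 5 differences, 1 transition and 4 transversions over 21 sites: P = 1/21 = 0.047619, Q = 4/21 = 0.190476.
d = −0.5·ln(0.714286) − 0.25·ln(0.619048) = −0.5·(-0.336472) − 0.25·(-0.479572) = 0.2881.

0.2881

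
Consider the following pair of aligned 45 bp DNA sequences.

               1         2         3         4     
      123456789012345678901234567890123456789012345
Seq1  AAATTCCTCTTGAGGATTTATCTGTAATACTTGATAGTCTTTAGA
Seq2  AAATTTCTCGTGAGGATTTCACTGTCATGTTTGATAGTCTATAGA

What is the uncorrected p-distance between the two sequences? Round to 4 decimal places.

0.1778

Mismatches occur at site 6 (C↔T), site 10 (T↔G), site 20 (A↔C), site 21 (T↔A), site 26 (A↔C), site 29 (A↔G), site 30 (C↔T), site 41 (T↔A).
There are 8 differences over 45 sites, so p = 8/45 = 0.1778.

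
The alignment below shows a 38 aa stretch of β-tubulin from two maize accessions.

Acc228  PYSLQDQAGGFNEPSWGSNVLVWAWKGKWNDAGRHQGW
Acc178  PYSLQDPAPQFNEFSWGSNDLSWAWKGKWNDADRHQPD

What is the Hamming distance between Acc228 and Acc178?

9

Mismatches occur at site 7 (Q→P), site 9 (G→P), site 10 (G→Q), site 14 (P→F), site 20 (V→D), site 22 (V→S), site 33 (G→D), site 37 (G→P), site 38 (W→D).
That gives 9 mismatches out of 38 aligned sites, so the Hamming distance is 9.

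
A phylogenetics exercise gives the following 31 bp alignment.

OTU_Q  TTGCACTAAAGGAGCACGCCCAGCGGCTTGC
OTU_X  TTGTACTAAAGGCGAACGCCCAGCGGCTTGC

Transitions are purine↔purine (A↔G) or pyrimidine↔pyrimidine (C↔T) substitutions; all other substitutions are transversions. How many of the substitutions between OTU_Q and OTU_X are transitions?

Mismatches occur at site 4 (C→T, transition), site 13 (A→C, transversion), site 15 (C→A, transversion).
Of the 3 differences, 1 transition and 2 transversions, so the answer is 1.

1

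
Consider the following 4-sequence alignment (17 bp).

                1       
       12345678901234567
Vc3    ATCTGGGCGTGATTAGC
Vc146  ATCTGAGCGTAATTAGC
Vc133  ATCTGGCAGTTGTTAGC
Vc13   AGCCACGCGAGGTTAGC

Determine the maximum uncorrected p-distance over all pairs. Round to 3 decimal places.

0.471

Pairwise Hamming distances:
  Vc3 vs Vc146: 2
  Vc3 vs Vc133: 4
  Vc3 vs Vc13: 6
  Vc146 vs Vc133: 5
  Vc146 vs Vc13: 7
  Vc133 vs Vc13: 8
The largest is 8 mismatches, between Vc133 and Vc13; p = 8/17 = 0.471.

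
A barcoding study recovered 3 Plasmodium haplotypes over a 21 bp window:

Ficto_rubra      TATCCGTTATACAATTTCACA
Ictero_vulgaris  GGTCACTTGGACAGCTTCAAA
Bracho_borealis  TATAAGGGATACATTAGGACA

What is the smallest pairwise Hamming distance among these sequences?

8

Pairwise Hamming distances:
  Ficto_rubra vs Ictero_vulgaris: 9
  Ficto_rubra vs Bracho_borealis: 8
  Ictero_vulgaris vs Bracho_borealis: 14
The smallest is 8, between Ficto_rubra and Bracho_borealis.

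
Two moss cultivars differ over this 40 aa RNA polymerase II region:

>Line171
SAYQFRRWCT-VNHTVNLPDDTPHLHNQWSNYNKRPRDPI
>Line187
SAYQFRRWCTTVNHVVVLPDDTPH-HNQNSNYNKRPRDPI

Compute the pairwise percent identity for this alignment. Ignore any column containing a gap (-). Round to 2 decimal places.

92.11%

Excluding the 2 gap columns leaves 38 comparable sites.
The sequences differ at positions 15 (T/V), 17 (N/V), 29 (W/N).
35 of the 38 comparable sites match, so the percent identity is 35/38 × 100 = 92.11%.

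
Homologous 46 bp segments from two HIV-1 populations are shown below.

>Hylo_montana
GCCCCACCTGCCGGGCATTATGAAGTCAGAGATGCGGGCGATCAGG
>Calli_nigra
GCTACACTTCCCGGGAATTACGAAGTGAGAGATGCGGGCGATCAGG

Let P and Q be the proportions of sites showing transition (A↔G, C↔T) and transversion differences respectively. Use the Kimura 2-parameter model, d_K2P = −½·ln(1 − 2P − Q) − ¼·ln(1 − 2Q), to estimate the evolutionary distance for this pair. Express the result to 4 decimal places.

0.1703

The sequences differ at positions 3 (C/T, transition), 4 (C/A, transversion), 8 (C/T, transition), 10 (G/C, transversion), 16 (C/A, transversion), 21 (T/C, transition), 27 (C/G, transversion).
Of the 7 differences, 3 transitions and 4 transversions over 46 sites: P = 3/46 = 0.065217, Q = 4/46 = 0.086957.
d = −0.5·ln(0.782609) − 0.25·ln(0.826086) = −0.5·(-0.245122) − 0.25·(-0.191056) = 0.1703.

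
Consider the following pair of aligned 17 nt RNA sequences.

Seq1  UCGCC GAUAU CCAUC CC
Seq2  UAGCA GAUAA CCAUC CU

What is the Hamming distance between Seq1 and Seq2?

4

Mismatches occur at site 2 (C→A), site 5 (C→A), site 10 (U→A), site 17 (C→U).
That gives 4 mismatches out of 17 aligned sites, so the Hamming distance is 4.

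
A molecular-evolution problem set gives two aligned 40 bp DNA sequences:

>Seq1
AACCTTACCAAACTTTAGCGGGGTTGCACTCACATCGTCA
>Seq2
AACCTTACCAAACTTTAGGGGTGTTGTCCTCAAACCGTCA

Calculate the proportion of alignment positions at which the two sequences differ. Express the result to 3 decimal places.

0.150

Differing sites — 19:C/G; 22:G/T; 27:C/T; 28:A/C; 33:C/A; 35:T/C.
There are 6 differences over 40 sites, so p = 6/40 = 0.150.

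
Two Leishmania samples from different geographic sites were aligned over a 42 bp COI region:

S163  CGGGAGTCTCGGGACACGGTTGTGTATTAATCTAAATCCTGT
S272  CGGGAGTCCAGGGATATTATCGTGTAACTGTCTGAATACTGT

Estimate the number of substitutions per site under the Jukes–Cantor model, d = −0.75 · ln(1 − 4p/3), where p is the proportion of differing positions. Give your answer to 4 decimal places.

Differing sites — 9:T/C; 10:C/A; 15:C/T; 17:C/T; 18:G/T; 19:G/A; 21:T/C; 27:T/A; 28:T/C; 29:A/T; 30:A/G; 34:A/G; 38:C/A.
p = 13/42 = 0.309524.
d = −0.75 · ln(1 − (4/3)·0.309524) = −0.75 · ln(0.587301) = −0.75 · (-0.532218) = 0.3992.

0.3992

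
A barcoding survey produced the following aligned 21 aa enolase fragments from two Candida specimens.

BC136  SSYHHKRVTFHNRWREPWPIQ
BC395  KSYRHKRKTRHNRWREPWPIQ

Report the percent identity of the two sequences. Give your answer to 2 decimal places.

Mismatches occur at site 1 (S/K), site 4 (H/R), site 8 (V/K), site 10 (F/R).
17 of the 21 sites match, so the percent identity is 17/21 × 100 = 80.95%.

80.95%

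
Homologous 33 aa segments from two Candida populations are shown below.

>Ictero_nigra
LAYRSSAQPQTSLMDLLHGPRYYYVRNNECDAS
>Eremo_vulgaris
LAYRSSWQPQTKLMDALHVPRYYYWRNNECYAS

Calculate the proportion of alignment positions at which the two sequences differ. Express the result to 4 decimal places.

0.1818

The sequences differ at positions 7 (A/W), 12 (S/K), 16 (L/A), 19 (G/V), 25 (V/W), 31 (D/Y).
There are 6 differences over 33 sites, so p = 6/33 = 0.1818.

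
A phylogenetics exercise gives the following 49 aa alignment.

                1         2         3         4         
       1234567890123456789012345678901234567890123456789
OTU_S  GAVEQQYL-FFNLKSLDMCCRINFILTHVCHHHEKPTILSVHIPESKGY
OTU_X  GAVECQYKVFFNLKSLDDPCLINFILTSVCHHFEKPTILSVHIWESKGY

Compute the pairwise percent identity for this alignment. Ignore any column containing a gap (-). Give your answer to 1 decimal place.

83.3%

Excluding the 1 gap column leaves 48 comparable sites.
Differing sites — 5:Q/C; 8:L/K; 18:M/D; 19:C/P; 21:R/L; 28:H/S; 33:H/F; 44:P/W.
40 of the 48 comparable sites match, so the percent identity is 40/48 × 100 = 83.3%.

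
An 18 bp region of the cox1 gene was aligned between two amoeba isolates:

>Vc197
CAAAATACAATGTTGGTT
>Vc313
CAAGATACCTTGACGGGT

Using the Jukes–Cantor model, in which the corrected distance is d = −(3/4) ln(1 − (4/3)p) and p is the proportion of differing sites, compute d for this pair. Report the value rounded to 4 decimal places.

0.4408

Mismatches occur at site 4 (A↔G), site 9 (A↔C), site 10 (A↔T), site 13 (T↔A), site 14 (T↔C), site 17 (T↔G).
p = 6/18 = 0.333333.
d = −0.75 · ln(1 − (4/3)·0.333333) = −0.75 · ln(0.555556) = −0.75 · (-0.587786) = 0.4408.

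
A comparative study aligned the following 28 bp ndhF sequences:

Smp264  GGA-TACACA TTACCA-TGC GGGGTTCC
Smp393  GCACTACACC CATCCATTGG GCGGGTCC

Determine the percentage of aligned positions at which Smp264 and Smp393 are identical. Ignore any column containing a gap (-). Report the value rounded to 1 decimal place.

69.2%

Excluding the 2 gap columns leaves 26 comparable sites.
Mismatches occur at site 2 (G→C), site 10 (A→C), site 11 (T→C), site 12 (T→A), site 13 (A→T), site 20 (C→G), site 22 (G→C), site 25 (T→G).
18 of the 26 comparable sites match, so the percent identity is 18/26 × 100 = 69.2%.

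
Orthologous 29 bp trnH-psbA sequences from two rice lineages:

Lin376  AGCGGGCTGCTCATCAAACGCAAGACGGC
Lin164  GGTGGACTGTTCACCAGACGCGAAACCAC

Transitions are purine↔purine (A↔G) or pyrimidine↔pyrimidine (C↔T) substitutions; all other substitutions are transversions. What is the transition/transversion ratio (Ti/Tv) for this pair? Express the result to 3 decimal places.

The sequences differ at positions 1 (A/G, transition), 3 (C/T, transition), 6 (G/A, transition), 10 (C/T, transition), 14 (T/C, transition), 17 (A/G, transition), 22 (A/G, transition), 24 (G/A, transition), 27 (G/C, transversion), 28 (G/A, transition).
Of the 10 differences, 9 transitions and 1 transversion, so Ti/Tv = 9/1 = 9.000.

9.000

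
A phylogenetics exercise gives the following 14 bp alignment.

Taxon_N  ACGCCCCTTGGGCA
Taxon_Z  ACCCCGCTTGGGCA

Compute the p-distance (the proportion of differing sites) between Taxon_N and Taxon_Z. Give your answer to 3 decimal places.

0.143

Differing sites — 3:G/C; 6:C/G.
There are 2 differences over 14 sites, so p = 2/14 = 0.143.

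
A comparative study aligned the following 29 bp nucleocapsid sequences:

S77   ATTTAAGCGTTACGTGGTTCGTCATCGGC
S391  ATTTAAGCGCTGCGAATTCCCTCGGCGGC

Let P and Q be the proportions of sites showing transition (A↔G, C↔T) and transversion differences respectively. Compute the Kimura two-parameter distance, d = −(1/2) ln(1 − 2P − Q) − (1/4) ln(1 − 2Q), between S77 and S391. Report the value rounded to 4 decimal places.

Differing sites — 10:T/C (Ti); 12:A/G (Ti); 15:T/A (Tv); 16:G/A (Ti); 17:G/T (Tv); 19:T/C (Ti); 21:G/C (Tv); 24:A/G (Ti); 25:T/G (Tv).
Of the 9 differences, 5 transitions and 4 transversions over 29 sites: P = 5/29 = 0.172414, Q = 4/29 = 0.137931.
d = −0.5·ln(0.517241) − 0.25·ln(0.724138) = −0.5·(-0.659246) − 0.25·(-0.322773) = 0.4103.

0.4103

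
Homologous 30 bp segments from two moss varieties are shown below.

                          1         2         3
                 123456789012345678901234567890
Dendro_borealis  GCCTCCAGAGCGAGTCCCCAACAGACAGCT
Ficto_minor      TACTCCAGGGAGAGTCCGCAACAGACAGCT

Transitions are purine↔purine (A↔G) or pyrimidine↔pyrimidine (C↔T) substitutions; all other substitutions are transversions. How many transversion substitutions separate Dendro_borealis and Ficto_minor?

4

Mismatches occur at site 1 (G/T, transversion), site 2 (C/A, transversion), site 9 (A/G, transition), site 11 (C/A, transversion), site 18 (C/G, transversion).
Of the 5 differences, 1 transition and 4 transversions, so the answer is 4.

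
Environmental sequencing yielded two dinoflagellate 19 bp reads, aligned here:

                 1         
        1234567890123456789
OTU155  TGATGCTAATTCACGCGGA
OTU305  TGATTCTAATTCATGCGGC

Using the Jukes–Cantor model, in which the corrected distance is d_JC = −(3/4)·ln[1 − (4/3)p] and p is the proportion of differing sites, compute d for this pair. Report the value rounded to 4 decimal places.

Differing sites — 5:G/T; 14:C/T; 19:A/C.
p = 3/19 = 0.157895.
d = −0.75 · ln(1 − (4/3)·0.157895) = −0.75 · ln(0.789473) = −0.75 · (-0.236390) = 0.1773.

0.1773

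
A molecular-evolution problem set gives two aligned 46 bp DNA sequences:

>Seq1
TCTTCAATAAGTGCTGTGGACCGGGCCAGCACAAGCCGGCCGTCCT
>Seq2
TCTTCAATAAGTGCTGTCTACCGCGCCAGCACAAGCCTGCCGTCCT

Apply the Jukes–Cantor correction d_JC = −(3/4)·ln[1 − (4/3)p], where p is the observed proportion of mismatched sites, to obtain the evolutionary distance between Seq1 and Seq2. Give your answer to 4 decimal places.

0.0924

Differing sites — 18:G/C; 19:G/T; 24:G/C; 38:G/T.
p = 4/46 = 0.086957.
d = −0.75 · ln(1 − (4/3)·0.086957) = −0.75 · ln(0.884057) = −0.75 · (-0.123234) = 0.0924.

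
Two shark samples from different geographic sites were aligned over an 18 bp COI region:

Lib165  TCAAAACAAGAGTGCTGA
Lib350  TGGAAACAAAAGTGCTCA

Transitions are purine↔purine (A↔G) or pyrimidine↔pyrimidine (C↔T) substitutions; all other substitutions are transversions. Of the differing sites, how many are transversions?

2

The sequences differ at positions 2 (C/G, transversion), 3 (A/G, transition), 10 (G/A, transition), 17 (G/C, transversion).
Of the 4 differences, 2 transitions and 2 transversions, so the answer is 2.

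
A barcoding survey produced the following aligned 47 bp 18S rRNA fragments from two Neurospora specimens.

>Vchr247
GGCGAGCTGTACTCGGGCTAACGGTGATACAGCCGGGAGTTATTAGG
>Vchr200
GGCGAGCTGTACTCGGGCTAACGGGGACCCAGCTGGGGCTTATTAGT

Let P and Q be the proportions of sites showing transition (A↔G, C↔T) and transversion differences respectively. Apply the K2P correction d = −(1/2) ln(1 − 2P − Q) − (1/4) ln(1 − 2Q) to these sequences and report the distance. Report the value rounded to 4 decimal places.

The sequences differ at positions 25 (T/G, transversion), 28 (T/C, transition), 29 (A/C, transversion), 34 (C/T, transition), 38 (A/G, transition), 39 (G/C, transversion), 47 (G/T, transversion).
Of the 7 differences, 3 transitions and 4 transversions over 47 sites: P = 3/47 = 0.063830, Q = 4/47 = 0.085106.
d = −0.5·ln(0.787234) − 0.25·ln(0.829788) = −0.5·(-0.239230) − 0.25·(-0.186585) = 0.1663.

0.1663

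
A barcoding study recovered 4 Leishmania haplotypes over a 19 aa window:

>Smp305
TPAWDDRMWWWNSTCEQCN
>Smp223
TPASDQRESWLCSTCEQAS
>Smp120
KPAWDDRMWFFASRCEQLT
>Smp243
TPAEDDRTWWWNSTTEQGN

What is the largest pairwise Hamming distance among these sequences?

11

Pairwise Hamming distances:
  Smp305 vs Smp223: 8
  Smp305 vs Smp120: 7
  Smp305 vs Smp243: 4
  Smp223 vs Smp120: 11
  Smp223 vs Smp243: 9
  Smp120 vs Smp243: 10
The largest is 11, between Smp223 and Smp120.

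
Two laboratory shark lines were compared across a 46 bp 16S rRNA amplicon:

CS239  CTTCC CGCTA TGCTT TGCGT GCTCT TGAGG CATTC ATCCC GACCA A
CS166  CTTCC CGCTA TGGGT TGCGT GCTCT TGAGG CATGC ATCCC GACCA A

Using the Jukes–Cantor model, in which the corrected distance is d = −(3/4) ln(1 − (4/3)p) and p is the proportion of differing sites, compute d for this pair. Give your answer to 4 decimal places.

0.0682

Differing sites — 13:C/G; 14:T/G; 34:T/G.
p = 3/46 = 0.065217.
d = −0.75 · ln(1 − (4/3)·0.065217) = −0.75 · ln(0.913044) = −0.75 · (-0.090971) = 0.0682.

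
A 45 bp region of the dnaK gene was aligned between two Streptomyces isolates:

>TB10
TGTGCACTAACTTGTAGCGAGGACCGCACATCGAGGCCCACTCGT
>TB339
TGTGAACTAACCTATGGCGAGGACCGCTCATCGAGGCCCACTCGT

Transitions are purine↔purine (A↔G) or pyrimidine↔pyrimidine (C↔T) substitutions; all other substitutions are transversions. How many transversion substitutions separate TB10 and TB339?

2

The sequences differ at positions 5 (C/A, transversion), 12 (T/C, transition), 14 (G/A, transition), 16 (A/G, transition), 28 (A/T, transversion).
Of the 5 differences, 3 transitions and 2 transversions, so the answer is 2.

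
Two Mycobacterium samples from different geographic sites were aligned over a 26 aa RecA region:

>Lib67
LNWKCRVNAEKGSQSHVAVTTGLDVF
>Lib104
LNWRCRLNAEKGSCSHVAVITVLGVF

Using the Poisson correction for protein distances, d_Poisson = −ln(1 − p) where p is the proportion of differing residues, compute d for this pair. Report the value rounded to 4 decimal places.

0.2624

Differing sites — 4:K/R; 7:V/L; 14:Q/C; 20:T/I; 22:G/V; 24:D/G.
p = 6/26 = 0.230769.
d = −ln(1 − 0.230769) = −ln(0.769231) = 0.2624.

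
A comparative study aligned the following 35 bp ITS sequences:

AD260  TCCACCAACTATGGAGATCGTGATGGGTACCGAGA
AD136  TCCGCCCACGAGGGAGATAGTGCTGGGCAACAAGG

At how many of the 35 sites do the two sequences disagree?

Differing sites — 4:A/G; 7:A/C; 10:T/G; 12:T/G; 19:C/A; 23:A/C; 28:T/C; 30:C/A; 32:G/A; 35:A/G.
That gives 10 mismatches out of 35 aligned sites, so the Hamming distance is 10.

10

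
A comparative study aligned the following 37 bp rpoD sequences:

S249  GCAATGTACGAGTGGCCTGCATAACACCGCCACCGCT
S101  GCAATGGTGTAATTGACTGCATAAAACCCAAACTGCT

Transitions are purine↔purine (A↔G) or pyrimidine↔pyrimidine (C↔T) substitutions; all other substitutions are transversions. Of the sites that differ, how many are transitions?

2

The sequences differ at positions 7 (T/G, transversion), 8 (A/T, transversion), 9 (C/G, transversion), 10 (G/T, transversion), 12 (G/A, transition), 14 (G/T, transversion), 16 (C/A, transversion), 25 (C/A, transversion), 29 (G/C, transversion), 30 (C/A, transversion), 31 (C/A, transversion), 34 (C/T, transition).
Of the 12 differences, 2 transitions and 10 transversions, so the answer is 2.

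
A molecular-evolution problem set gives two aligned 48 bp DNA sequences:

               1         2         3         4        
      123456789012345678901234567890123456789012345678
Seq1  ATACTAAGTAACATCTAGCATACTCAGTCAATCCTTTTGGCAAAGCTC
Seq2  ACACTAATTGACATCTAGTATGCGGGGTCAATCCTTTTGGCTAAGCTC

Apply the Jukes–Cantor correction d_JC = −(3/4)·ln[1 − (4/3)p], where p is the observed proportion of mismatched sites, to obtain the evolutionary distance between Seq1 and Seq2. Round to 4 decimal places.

0.2158

Differing sites — 2:T/C; 8:G/T; 10:A/G; 19:C/T; 22:A/G; 24:T/G; 25:C/G; 26:A/G; 42:A/T.
p = 9/48 = 0.187500.
d = −0.75 · ln(1 − (4/3)·0.187500) = −0.75 · ln(0.750000) = −0.75 · (-0.287682) = 0.2158.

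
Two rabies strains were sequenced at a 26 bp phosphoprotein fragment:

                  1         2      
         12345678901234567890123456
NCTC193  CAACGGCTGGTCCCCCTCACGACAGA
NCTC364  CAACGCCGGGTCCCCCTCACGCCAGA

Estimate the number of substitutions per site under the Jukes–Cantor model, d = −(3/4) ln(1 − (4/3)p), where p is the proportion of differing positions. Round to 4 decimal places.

0.1253

Mismatches occur at site 6 (G→C), site 8 (T→G), site 22 (A→C).
p = 3/26 = 0.115385.
d = −0.75 · ln(1 − (4/3)·0.115385) = −0.75 · ln(0.846153) = −0.75 · (-0.167055) = 0.1253.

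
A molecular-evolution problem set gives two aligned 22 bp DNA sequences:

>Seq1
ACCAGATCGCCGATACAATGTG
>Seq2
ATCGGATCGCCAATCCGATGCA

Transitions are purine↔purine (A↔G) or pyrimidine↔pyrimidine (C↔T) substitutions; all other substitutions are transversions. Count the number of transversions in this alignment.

1

The sequences differ at positions 2 (C/T, transition), 4 (A/G, transition), 12 (G/A, transition), 15 (A/C, transversion), 17 (A/G, transition), 21 (T/C, transition), 22 (G/A, transition).
Of the 7 differences, 6 transitions and 1 transversion, so the answer is 1.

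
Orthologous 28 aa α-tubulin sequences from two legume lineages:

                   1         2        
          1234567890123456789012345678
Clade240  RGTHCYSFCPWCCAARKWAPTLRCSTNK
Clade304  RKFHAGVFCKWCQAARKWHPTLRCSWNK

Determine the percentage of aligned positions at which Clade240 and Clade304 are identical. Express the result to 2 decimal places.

Differing sites — 2:G/K; 3:T/F; 5:C/A; 6:Y/G; 7:S/V; 10:P/K; 13:C/Q; 19:A/H; 26:T/W.
19 of the 28 sites match, so the percent identity is 19/28 × 100 = 67.86%.

67.86%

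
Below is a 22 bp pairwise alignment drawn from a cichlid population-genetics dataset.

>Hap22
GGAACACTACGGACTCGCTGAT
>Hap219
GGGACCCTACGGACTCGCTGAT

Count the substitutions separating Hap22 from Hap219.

The sequences differ at positions 3 (A/G), 6 (A/C).
That gives 2 mismatches out of 22 aligned sites, so the Hamming distance is 2.

2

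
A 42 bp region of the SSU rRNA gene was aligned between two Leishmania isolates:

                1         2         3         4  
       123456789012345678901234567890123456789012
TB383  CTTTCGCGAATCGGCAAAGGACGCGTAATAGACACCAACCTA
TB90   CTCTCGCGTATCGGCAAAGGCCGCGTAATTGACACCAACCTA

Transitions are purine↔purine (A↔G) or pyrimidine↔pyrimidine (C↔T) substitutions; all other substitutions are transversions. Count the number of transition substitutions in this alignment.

1

Mismatches occur at site 3 (T/C, transition), site 9 (A/T, transversion), site 21 (A/C, transversion), site 30 (A/T, transversion).
Of the 4 differences, 1 transition and 3 transversions, so the answer is 1.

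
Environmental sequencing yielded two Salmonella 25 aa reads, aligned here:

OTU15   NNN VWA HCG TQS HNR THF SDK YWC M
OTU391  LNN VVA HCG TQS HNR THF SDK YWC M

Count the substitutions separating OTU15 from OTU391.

Mismatches occur at site 1 (N↔L), site 5 (W↔V).
That gives 2 mismatches out of 25 aligned sites, so the Hamming distance is 2.

2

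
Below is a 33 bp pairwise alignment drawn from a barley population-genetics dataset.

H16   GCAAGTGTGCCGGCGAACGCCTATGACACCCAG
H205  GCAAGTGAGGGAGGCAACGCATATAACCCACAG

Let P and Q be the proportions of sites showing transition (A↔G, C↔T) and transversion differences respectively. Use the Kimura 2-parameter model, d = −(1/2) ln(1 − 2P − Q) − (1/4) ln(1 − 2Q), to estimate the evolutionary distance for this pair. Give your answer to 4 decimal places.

0.3918

The sequences differ at positions 8 (T/A, transversion), 10 (C/G, transversion), 11 (C/G, transversion), 12 (G/A, transition), 14 (C/G, transversion), 15 (G/C, transversion), 21 (C/A, transversion), 25 (G/A, transition), 28 (A/C, transversion), 30 (C/A, transversion).
Of the 10 differences, 2 transitions and 8 transversions over 33 sites: P = 2/33 = 0.060606, Q = 8/33 = 0.242424.
d = −0.5·ln(0.636364) − 0.25·ln(0.515152) = −0.5·(-0.451985) − 0.25·(-0.663293) = 0.3918.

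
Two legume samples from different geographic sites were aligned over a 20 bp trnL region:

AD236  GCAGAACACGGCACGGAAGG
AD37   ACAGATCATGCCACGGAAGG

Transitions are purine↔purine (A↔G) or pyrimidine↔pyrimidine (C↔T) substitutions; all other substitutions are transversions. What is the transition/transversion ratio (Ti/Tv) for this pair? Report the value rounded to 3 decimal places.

1.000

Differing sites — 1:G/A (Ti); 6:A/T (Tv); 9:C/T (Ti); 11:G/C (Tv).
Of the 4 differences, 2 transitions and 2 transversions, so Ti/Tv = 2/2 = 1.000.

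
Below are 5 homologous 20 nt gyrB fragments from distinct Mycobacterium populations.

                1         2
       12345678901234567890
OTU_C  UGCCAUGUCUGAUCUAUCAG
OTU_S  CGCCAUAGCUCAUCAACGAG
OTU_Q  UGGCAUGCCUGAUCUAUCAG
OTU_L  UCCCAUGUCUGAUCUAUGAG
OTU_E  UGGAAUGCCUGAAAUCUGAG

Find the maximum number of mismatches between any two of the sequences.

Pairwise Hamming distances:
  OTU_C vs OTU_S: 7
  OTU_C vs OTU_Q: 2
  OTU_C vs OTU_L: 2
  OTU_C vs OTU_E: 7
  OTU_S vs OTU_Q: 8
  OTU_S vs OTU_L: 7
  OTU_S vs OTU_E: 11
  OTU_Q vs OTU_L: 4
  OTU_Q vs OTU_E: 5
  OTU_L vs OTU_E: 7
The largest is 11, between OTU_S and OTU_E.

11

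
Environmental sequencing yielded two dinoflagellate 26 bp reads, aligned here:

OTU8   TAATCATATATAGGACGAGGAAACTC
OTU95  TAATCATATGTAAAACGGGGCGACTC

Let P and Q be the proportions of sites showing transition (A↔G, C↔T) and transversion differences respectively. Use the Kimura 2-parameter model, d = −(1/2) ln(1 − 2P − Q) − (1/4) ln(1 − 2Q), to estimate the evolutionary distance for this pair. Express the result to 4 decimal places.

The sequences differ at positions 10 (A/G, transition), 13 (G/A, transition), 14 (G/A, transition), 18 (A/G, transition), 21 (A/C, transversion), 22 (A/G, transition).
Of the 6 differences, 5 transitions and 1 transversion over 26 sites: P = 5/26 = 0.192308, Q = 1/26 = 0.038462.
d = −0.5·ln(0.576922) − 0.25·ln(0.923076) = −0.5·(-0.550048) − 0.25·(-0.080044) = 0.2950.

0.2950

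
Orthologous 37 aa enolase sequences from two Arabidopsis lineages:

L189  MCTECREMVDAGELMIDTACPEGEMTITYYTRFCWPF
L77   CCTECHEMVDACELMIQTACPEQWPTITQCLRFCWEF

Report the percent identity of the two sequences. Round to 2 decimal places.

Mismatches occur at site 1 (M→C), site 6 (R→H), site 12 (G→C), site 17 (D→Q), site 23 (G→Q), site 24 (E→W), site 25 (M→P), site 29 (Y→Q), site 30 (Y→C), site 31 (T→L), site 36 (P→E).
26 of the 37 sites match, so the percent identity is 26/37 × 100 = 70.27%.

70.27%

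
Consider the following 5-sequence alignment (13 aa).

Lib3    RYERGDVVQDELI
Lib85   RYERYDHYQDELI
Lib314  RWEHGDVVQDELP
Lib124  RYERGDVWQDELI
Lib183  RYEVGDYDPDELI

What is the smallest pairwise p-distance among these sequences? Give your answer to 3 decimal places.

Pairwise Hamming distances:
  Lib3 vs Lib85: 3
  Lib3 vs Lib314: 3
  Lib3 vs Lib124: 1
  Lib3 vs Lib183: 4
  Lib85 vs Lib314: 6
  Lib85 vs Lib124: 3
  Lib85 vs Lib183: 5
  Lib314 vs Lib124: 4
  Lib314 vs Lib183: 6
  Lib124 vs Lib183: 4
The smallest is 1 mismatch, between Lib3 and Lib124; p = 1/13 = 0.077.

0.077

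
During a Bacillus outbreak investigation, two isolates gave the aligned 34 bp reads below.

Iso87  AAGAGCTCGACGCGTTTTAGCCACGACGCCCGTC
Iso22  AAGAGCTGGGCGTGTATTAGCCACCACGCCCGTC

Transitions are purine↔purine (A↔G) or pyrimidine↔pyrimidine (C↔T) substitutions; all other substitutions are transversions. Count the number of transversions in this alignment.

Differing sites — 8:C/G (Tv); 10:A/G (Ti); 13:C/T (Ti); 16:T/A (Tv); 25:G/C (Tv).
Of the 5 differences, 2 transitions and 3 transversions, so the answer is 3.

3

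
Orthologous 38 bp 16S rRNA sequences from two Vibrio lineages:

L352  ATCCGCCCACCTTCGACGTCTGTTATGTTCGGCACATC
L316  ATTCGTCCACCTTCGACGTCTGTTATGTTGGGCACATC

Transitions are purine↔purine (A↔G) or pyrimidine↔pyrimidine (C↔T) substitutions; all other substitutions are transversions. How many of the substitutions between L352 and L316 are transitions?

Differing sites — 3:C/T (Ti); 6:C/T (Ti); 30:C/G (Tv).
Of the 3 differences, 2 transitions and 1 transversion, so the answer is 2.

2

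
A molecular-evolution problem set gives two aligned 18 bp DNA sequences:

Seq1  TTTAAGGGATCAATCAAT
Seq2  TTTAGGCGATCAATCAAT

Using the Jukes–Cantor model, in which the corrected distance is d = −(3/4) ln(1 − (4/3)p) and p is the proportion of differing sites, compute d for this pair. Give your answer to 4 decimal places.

0.1203

Mismatches occur at site 5 (A→G), site 7 (G→C).
p = 2/18 = 0.111111.
d = −0.75 · ln(1 − (4/3)·0.111111) = −0.75 · ln(0.851852) = −0.75 · (-0.160342) = 0.1203.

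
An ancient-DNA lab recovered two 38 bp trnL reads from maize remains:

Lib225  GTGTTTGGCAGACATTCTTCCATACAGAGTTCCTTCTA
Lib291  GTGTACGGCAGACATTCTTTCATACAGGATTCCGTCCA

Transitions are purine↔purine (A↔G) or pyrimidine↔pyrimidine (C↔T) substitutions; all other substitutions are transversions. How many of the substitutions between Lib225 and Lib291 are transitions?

5

The sequences differ at positions 5 (T/A, transversion), 6 (T/C, transition), 20 (C/T, transition), 28 (A/G, transition), 29 (G/A, transition), 34 (T/G, transversion), 37 (T/C, transition).
Of the 7 differences, 5 transitions and 2 transversions, so the answer is 5.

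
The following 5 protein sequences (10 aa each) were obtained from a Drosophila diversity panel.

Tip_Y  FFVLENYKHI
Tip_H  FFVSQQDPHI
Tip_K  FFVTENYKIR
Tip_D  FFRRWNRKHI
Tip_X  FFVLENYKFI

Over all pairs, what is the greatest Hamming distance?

Pairwise Hamming distances:
  Tip_Y vs Tip_H: 5
  Tip_Y vs Tip_K: 3
  Tip_Y vs Tip_D: 4
  Tip_Y vs Tip_X: 1
  Tip_H vs Tip_K: 7
  Tip_H vs Tip_D: 6
  Tip_H vs Tip_X: 6
  Tip_K vs Tip_D: 6
  Tip_K vs Tip_X: 3
  Tip_D vs Tip_X: 5
The largest is 7, between Tip_H and Tip_K.

7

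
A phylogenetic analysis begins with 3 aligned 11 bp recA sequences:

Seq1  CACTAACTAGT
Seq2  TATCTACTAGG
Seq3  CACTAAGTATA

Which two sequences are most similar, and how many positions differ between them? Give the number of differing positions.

3

Pairwise Hamming distances:
  Seq1 vs Seq2: 5
  Seq1 vs Seq3: 3
  Seq2 vs Seq3: 7
The smallest is 3, between Seq1 and Seq3.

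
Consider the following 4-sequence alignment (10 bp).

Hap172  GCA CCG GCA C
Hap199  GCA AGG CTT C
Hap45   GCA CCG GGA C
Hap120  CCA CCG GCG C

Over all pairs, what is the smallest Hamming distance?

Pairwise Hamming distances:
  Hap172 vs Hap199: 5
  Hap172 vs Hap45: 1
  Hap172 vs Hap120: 2
  Hap199 vs Hap45: 5
  Hap199 vs Hap120: 6
  Hap45 vs Hap120: 3
The smallest is 1, between Hap172 and Hap45.

1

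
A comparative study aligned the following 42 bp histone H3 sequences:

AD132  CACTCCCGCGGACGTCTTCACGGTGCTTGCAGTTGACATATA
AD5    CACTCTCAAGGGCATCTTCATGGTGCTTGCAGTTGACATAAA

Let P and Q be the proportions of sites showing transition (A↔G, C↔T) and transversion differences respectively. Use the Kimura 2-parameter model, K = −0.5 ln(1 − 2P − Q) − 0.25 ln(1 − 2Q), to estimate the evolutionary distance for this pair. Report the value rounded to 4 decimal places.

0.1933

The sequences differ at positions 6 (C/T, transition), 8 (G/A, transition), 9 (C/A, transversion), 12 (A/G, transition), 14 (G/A, transition), 21 (C/T, transition), 41 (T/A, transversion).
Of the 7 differences, 5 transitions and 2 transversions over 42 sites: P = 5/42 = 0.119048, Q = 2/42 = 0.047619.
d = −0.5·ln(0.714285) − 0.25·ln(0.904762) = −0.5·(-0.336473) − 0.25·(-0.100083) = 0.1933.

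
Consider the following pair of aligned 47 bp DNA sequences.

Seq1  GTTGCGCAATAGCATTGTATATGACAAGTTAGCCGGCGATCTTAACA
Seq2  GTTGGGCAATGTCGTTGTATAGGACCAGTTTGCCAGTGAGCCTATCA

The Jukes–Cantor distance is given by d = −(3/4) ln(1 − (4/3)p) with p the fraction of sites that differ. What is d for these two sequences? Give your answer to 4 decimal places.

0.3121

Mismatches occur at site 5 (C/G), site 11 (A/G), site 12 (G/T), site 14 (A/G), site 22 (T/G), site 26 (A/C), site 31 (A/T), site 35 (G/A), site 37 (C/T), site 40 (T/G), site 42 (T/C), site 45 (A/T).
p = 12/47 = 0.255319.
d = −0.75 · ln(1 − (4/3)·0.255319) = −0.75 · ln(0.659575) = −0.75 · (-0.416160) = 0.3121.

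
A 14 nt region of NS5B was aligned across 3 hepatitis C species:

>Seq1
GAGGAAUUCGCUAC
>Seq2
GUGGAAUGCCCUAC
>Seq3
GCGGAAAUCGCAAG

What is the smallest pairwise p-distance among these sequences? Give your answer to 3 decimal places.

Pairwise Hamming distances:
  Seq1 vs Seq2: 3
  Seq1 vs Seq3: 4
  Seq2 vs Seq3: 6
The smallest is 3 mismatches, between Seq1 and Seq2; p = 3/14 = 0.214.

0.214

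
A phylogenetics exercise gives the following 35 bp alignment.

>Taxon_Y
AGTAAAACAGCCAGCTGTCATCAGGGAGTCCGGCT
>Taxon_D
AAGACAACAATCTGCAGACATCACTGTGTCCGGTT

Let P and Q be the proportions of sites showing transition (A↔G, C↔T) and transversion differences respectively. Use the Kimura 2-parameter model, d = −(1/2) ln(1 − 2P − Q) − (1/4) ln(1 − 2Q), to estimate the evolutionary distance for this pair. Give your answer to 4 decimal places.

0.4582

The sequences differ at positions 2 (G/A, transition), 3 (T/G, transversion), 5 (A/C, transversion), 10 (G/A, transition), 11 (C/T, transition), 13 (A/T, transversion), 16 (T/A, transversion), 18 (T/A, transversion), 24 (G/C, transversion), 25 (G/T, transversion), 27 (A/T, transversion), 34 (C/T, transition).
Of the 12 differences, 4 transitions and 8 transversions over 35 sites: P = 4/35 = 0.114286, Q = 8/35 = 0.228571.
d = −0.5·ln(0.542857) − 0.25·ln(0.542858) = −0.5·(-0.610909) − 0.25·(-0.610908) = 0.4582.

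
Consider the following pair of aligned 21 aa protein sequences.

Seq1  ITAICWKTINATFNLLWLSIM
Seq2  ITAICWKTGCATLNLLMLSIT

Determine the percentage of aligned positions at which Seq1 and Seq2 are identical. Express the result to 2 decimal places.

The sequences differ at positions 9 (I/G), 10 (N/C), 13 (F/L), 17 (W/M), 21 (M/T).
16 of the 21 sites match, so the percent identity is 16/21 × 100 = 76.19%.

76.19%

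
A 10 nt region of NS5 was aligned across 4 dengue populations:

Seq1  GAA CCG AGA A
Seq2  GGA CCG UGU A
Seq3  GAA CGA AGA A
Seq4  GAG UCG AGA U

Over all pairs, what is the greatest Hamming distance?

Pairwise Hamming distances:
  Seq1 vs Seq2: 3
  Seq1 vs Seq3: 2
  Seq1 vs Seq4: 3
  Seq2 vs Seq3: 5
  Seq2 vs Seq4: 6
  Seq3 vs Seq4: 5
The largest is 6, between Seq2 and Seq4.

6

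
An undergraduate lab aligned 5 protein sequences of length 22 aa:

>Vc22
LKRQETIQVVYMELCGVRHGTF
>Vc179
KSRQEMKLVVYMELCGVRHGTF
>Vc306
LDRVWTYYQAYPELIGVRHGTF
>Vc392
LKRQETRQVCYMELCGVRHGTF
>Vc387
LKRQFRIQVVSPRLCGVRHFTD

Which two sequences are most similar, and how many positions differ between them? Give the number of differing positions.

Pairwise Hamming distances:
  Vc22 vs Vc179: 5
  Vc22 vs Vc306: 9
  Vc22 vs Vc392: 2
  Vc22 vs Vc387: 7
  Vc179 vs Vc306: 11
  Vc179 vs Vc392: 6
  Vc179 vs Vc387: 11
  Vc306 vs Vc392: 9
  Vc306 vs Vc387: 13
  Vc392 vs Vc387: 9
The smallest is 2, between Vc22 and Vc392.

2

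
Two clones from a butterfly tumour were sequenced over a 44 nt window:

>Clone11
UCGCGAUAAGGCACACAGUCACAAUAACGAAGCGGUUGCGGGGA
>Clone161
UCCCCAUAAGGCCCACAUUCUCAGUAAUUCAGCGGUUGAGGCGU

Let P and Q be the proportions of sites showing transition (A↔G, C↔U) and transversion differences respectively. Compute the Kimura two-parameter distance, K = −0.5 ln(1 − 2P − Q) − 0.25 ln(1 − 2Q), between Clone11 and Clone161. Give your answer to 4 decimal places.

0.3430

Mismatches occur at site 3 (G↔C, transversion), site 5 (G↔C, transversion), site 13 (A↔C, transversion), site 18 (G↔U, transversion), site 21 (A↔U, transversion), site 24 (A↔G, transition), site 28 (C↔U, transition), site 29 (G↔U, transversion), site 30 (A↔C, transversion), site 39 (C↔A, transversion), site 42 (G↔C, transversion), site 44 (A↔U, transversion).
Of the 12 differences, 2 transitions and 10 transversions over 44 sites: P = 2/44 = 0.045455, Q = 10/44 = 0.227273.
d = −0.5·ln(0.681817) − 0.25·ln(0.545454) = −0.5·(-0.382994) − 0.25·(-0.606137) = 0.3430.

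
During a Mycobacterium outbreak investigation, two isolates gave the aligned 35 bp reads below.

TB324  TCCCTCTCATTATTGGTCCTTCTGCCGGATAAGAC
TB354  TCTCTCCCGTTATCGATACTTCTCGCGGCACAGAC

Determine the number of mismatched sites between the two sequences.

11

Mismatches occur at site 3 (C↔T), site 7 (T↔C), site 9 (A↔G), site 14 (T↔C), site 16 (G↔A), site 18 (C↔A), site 24 (G↔C), site 25 (C↔G), site 29 (A↔C), site 30 (T↔A), site 31 (A↔C).
That gives 11 mismatches out of 35 aligned sites, so the Hamming distance is 11.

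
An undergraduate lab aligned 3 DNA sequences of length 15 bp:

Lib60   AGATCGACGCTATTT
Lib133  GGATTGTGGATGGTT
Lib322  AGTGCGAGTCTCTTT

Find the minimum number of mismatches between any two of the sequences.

Pairwise Hamming distances:
  Lib60 vs Lib133: 7
  Lib60 vs Lib322: 5
  Lib133 vs Lib322: 9
The smallest is 5, between Lib60 and Lib322.

5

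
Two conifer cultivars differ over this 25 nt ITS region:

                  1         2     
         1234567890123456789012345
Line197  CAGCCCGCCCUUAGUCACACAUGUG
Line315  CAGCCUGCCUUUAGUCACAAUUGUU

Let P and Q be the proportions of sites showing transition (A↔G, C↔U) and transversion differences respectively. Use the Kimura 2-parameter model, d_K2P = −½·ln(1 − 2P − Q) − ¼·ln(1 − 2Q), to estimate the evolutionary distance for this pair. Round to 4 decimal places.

0.2329

Differing sites — 6:C/U (Ti); 10:C/U (Ti); 20:C/A (Tv); 21:A/U (Tv); 25:G/U (Tv).
Of the 5 differences, 2 transitions and 3 transversions over 25 sites: P = 2/25 = 0.080000, Q = 3/25 = 0.120000.
d = −0.5·ln(0.720000) − 0.25·ln(0.760000) = −0.5·(-0.328504) − 0.25·(-0.274437) = 0.2329.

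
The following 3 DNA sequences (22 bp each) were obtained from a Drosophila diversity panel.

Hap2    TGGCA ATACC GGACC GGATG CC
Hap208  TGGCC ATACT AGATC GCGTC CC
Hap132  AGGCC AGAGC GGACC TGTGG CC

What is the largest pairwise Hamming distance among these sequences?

11

Pairwise Hamming distances:
  Hap2 vs Hap208: 7
  Hap2 vs Hap132: 7
  Hap208 vs Hap132: 11
The largest is 11, between Hap208 and Hap132.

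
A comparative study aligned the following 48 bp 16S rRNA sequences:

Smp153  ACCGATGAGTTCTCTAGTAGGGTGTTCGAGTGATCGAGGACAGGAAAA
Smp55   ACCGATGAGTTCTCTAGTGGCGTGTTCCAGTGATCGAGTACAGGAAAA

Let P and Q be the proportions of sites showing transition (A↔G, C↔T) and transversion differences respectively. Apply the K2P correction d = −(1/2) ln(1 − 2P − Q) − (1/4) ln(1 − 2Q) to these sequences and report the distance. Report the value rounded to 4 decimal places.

Differing sites — 19:A/G (Ti); 21:G/C (Tv); 28:G/C (Tv); 39:G/T (Tv).
Of the 4 differences, 1 transition and 3 transversions over 48 sites: P = 1/48 = 0.020833, Q = 3/48 = 0.062500.
d = −0.5·ln(0.895834) − 0.25·ln(0.875000) = −0.5·(-0.110000) − 0.25·(-0.133531) = 0.0884.

0.0884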